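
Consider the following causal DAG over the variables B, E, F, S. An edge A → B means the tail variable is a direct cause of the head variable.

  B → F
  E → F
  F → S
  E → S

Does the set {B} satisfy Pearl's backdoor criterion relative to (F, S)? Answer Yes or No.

Backdoor paths from F to S (paths whose first edge points into F):
  P1: F <- E -> S
Condition 1 (no descendant of F in the set): holds — descendants of F are {S}; none are in {B}.
Condition 2 (every backdoor path blocked by {B}):
  P1: open — no interior node is in the conditioning set.
{B} does not satisfy the backdoor criterion.

No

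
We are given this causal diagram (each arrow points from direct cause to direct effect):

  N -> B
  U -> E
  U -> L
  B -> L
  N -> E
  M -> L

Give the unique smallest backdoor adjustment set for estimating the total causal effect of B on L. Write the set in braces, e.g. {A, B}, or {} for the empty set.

{}

Variables eligible for adjustment (non-descendants of B, excluding B and L): {E, M, N, U}.
Backdoor paths from B to L:
  P1: B <- N -> E <- U -> L
Each backdoor path contains an unconditioned collider, so every path is already blocked with the empty conditioning set:
  P1: blocked at collider E (neither it nor any descendant is in the conditioning set).
The empty set is therefore the unique smallest valid set.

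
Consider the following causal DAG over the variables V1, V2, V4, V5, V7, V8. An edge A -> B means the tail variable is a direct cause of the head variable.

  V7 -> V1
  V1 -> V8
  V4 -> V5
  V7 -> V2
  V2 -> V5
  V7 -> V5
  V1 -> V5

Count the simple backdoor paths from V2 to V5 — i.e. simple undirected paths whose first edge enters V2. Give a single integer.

2

A backdoor path from V2 to V5 is any simple undirected path whose first edge points into V2 (i.e. leaves V2 via a parent).
Parents of V2: {V7}.
Enumerating:
  P1: V2 <- V7 -> V1 -> V5
  P2: V2 <- V7 -> V5
That exhausts the simple backdoor paths. Count: 2.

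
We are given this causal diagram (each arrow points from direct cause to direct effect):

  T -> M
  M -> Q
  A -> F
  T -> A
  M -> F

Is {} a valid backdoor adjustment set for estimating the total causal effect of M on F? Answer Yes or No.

No

Backdoor paths from M to F (paths whose first edge points into M):
  P1: M <- T -> A -> F
Condition 1 (no descendant of M in the set): holds — descendants of M are {F, Q}; none are in {}.
Condition 2 (every backdoor path blocked by {}):
  P1: open — no interior node is in the conditioning set.
{} does not satisfy the backdoor criterion.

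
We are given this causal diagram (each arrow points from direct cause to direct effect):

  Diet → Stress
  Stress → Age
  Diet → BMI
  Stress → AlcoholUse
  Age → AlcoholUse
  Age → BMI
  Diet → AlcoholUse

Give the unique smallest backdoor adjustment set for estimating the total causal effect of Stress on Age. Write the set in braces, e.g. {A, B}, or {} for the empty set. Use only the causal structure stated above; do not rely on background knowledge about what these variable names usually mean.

Variables eligible for adjustment (non-descendants of Stress, excluding Stress and Age): {Diet}.
Backdoor paths from Stress to Age:
  P1: Stress <- Diet -> BMI <- Age
  P2: Stress <- Diet -> AlcoholUse <- Age
Each backdoor path contains an unconditioned collider, so every path is already blocked with the empty conditioning set:
  P1: blocked at collider BMI (neither it nor any descendant is in the conditioning set).
  P2: blocked at collider AlcoholUse (neither it nor any descendant is in the conditioning set).
The empty set is therefore the unique smallest valid set.

{}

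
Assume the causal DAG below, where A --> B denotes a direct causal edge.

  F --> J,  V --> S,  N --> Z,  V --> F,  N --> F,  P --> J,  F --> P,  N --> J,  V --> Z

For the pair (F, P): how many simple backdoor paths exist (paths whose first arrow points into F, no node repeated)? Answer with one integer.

A backdoor path from F to P is any simple undirected path whose first edge points into F (i.e. leaves F via a parent).
Parents of F: {N, V}.
Enumerating:
  P1: F <- N -> J <- P
  P2: F <- V -> Z <- N -> J <- P
That exhausts the simple backdoor paths. Count: 2.

2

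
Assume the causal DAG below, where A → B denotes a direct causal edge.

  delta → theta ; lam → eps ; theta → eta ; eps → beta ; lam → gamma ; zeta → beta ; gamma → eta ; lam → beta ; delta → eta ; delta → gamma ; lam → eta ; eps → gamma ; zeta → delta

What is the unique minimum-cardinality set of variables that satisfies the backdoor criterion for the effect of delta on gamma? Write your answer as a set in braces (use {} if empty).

Variables eligible for adjustment (non-descendants of delta, excluding delta and gamma): {beta, eps, lam, zeta}.
Backdoor paths from delta to gamma:
  P1: delta <- zeta -> beta <- lam -> eps -> gamma
  P2: delta <- zeta -> beta <- lam -> gamma
  P3: delta <- zeta -> beta <- lam -> eta <- gamma
  P4: delta <- zeta -> beta <- eps <- lam -> gamma
  P5: delta <- zeta -> beta <- eps <- lam -> eta <- gamma
  P6: delta <- zeta -> beta <- eps -> gamma
Each backdoor path contains an unconditioned collider, so every path is already blocked with the empty conditioning set:
  P1: blocked at collider beta (neither it nor any descendant is in the conditioning set).
  P2: blocked at collider beta (neither it nor any descendant is in the conditioning set).
  P3: blocked at collider beta (neither it nor any descendant is in the conditioning set).
  P4: blocked at collider beta (neither it nor any descendant is in the conditioning set).
  P5: blocked at collider beta (neither it nor any descendant is in the conditioning set).
  P6: blocked at collider beta (neither it nor any descendant is in the conditioning set).
The empty set is therefore the unique smallest valid set.

{}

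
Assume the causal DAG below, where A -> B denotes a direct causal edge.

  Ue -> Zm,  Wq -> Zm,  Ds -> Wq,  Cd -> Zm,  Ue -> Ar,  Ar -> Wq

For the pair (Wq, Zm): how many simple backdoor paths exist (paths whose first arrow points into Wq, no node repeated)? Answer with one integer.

A backdoor path from Wq to Zm is any simple undirected path whose first edge points into Wq (i.e. leaves Wq via a parent).
Parents of Wq: {Ar, Ds}.
Enumerating:
  P1: Wq <- Ar <- Ue -> Zm
That exhausts the simple backdoor paths. Count: 1.

1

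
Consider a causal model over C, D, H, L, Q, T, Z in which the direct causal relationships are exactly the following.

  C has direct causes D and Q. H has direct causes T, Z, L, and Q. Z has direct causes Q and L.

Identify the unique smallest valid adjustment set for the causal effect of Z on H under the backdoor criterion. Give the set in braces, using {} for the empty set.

Variables eligible for adjustment (non-descendants of Z, excluding Z and H): {C, D, L, Q, T}.
Backdoor paths from Z to H:
  P1: Z <- Q -> H
  P2: Z <- L -> H
The empty set is not sufficient: P1 (Z <- Q -> H) has no collider blocking it and no conditioned non-collider, so it is open.
Try {L, Q}:
  P1: blocked at fork node Q ∈ conditioning set.
  P2: blocked at fork node L ∈ conditioning set.
{L, Q} contains no descendant of Z and blocks every backdoor path.
Every element of {L, Q} is needed (dropping L leaves P2 open; dropping Q leaves P1 open), so no proper subset is valid.
Among all size-2 subsets of the eligible variables, only {L, Q} blocks every backdoor path, so it is the unique smallest valid adjustment set.

{L, Q}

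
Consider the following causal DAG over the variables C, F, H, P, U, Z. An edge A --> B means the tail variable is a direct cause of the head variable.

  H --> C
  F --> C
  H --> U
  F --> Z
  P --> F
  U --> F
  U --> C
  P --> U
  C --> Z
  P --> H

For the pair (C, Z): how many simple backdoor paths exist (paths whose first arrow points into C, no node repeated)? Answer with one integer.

A backdoor path from C to Z is any simple undirected path whose first edge points into C (i.e. leaves C via a parent).
Parents of C: {F, H, U}.
Enumerating:
  P1: C <- H <- P -> U -> F -> Z
  P2: C <- H <- P -> F -> Z
  P3: C <- H -> U <- P -> F -> Z
  P4: C <- H -> U -> F -> Z
  P5: C <- U <- P -> F -> Z
  P6: C <- U <- H <- P -> F -> Z
  P7: C <- U -> F -> Z
  P8: C <- F -> Z
That exhausts the simple backdoor paths. Count: 8.

8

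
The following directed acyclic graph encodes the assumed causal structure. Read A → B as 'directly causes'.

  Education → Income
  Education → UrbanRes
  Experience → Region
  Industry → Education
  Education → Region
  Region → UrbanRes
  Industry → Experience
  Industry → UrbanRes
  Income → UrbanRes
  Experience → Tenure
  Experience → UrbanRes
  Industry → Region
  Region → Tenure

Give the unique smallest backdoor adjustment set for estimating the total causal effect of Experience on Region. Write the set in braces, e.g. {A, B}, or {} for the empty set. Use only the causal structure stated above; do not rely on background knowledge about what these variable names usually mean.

Variables eligible for adjustment (non-descendants of Experience, excluding Experience and Region): {Education, Income, Industry}.
Backdoor paths from Experience to Region:
  P1: Experience <- Industry -> Education -> Income -> UrbanRes <- Region
  P2: Experience <- Industry -> Education -> Region
  P3: Experience <- Industry -> Education -> UrbanRes <- Region
  P4: Experience <- Industry -> Region
  P5: Experience <- Industry -> UrbanRes <- Education -> Region
  P6: Experience <- Industry -> UrbanRes <- Income <- Education -> Region
  P7: Experience <- Industry -> UrbanRes <- Region
The empty set is not sufficient: P2 (Experience <- Industry -> Education -> Region) has no collider blocking it and no conditioned non-collider, so it is open.
Try {Industry}:
  P1: blocked at fork node Industry ∈ conditioning set.
  P2: blocked at fork node Industry ∈ conditioning set.
  P3: blocked at fork node Industry ∈ conditioning set.
  P4: blocked at fork node Industry ∈ conditioning set.
  P5: blocked at fork node Industry ∈ conditioning set.
  P6: blocked at fork node Industry ∈ conditioning set.
  P7: blocked at fork node Industry ∈ conditioning set.
{Industry} contains no descendant of Experience and blocks every backdoor path.
No other singleton works — e.g. {Education} leaves P4 open — so {Industry} is the unique smallest valid adjustment set.

{Industry}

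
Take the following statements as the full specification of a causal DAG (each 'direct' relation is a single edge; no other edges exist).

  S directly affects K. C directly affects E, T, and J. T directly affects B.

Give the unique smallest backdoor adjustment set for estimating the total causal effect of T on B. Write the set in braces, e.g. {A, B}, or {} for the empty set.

{}

Variables eligible for adjustment (non-descendants of T, excluding T and B): {C, E, J, K, S}.
Backdoor paths from T to B:
  (none)
With no backdoor paths the empty set already satisfies the criterion, and it is trivially minimal.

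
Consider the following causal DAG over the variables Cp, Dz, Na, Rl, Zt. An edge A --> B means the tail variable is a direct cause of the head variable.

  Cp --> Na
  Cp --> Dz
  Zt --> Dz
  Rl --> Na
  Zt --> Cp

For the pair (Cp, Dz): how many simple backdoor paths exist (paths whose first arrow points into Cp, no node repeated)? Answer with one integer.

1

A backdoor path from Cp to Dz is any simple undirected path whose first edge points into Cp (i.e. leaves Cp via a parent).
Parents of Cp: {Zt}.
Enumerating:
  P1: Cp <- Zt -> Dz
That exhausts the simple backdoor paths. Count: 1.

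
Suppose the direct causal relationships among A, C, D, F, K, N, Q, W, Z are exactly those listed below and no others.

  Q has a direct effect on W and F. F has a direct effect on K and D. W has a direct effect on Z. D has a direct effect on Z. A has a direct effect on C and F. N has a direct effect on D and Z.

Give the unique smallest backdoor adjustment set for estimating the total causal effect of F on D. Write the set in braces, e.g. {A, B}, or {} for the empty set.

{}

Variables eligible for adjustment (non-descendants of F, excluding F and D): {A, C, N, Q, W}.
Backdoor paths from F to D:
  P1: F <- Q -> W -> Z <- N -> D
  P2: F <- Q -> W -> Z <- D
Each backdoor path contains an unconditioned collider, so every path is already blocked with the empty conditioning set:
  P1: blocked at collider Z (neither it nor any descendant is in the conditioning set).
  P2: blocked at collider Z (neither it nor any descendant is in the conditioning set).
The empty set is therefore the unique smallest valid set.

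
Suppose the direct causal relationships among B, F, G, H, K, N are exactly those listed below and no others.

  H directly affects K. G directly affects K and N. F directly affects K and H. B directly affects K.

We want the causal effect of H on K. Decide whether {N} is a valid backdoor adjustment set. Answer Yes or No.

Backdoor paths from H to K (paths whose first edge points into H):
  P1: H <- F -> K
Condition 1 (no descendant of H in the set): holds — descendants of H are {K}; none are in {N}.
Condition 2 (every backdoor path blocked by {N}):
  P1: open — no interior node is in the conditioning set.
{N} does not satisfy the backdoor criterion.

No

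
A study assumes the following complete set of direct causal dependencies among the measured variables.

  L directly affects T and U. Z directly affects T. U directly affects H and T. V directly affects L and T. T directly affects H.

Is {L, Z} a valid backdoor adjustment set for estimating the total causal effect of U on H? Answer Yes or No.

Backdoor paths from U to H (paths whose first edge points into U):
  P1: U <- L <- V -> T -> H
  P2: U <- L -> T -> H
Condition 1 (no descendant of U in the set): holds — descendants of U are {H, T}; none are in {L, Z}.
Condition 2 (every backdoor path blocked by {L, Z}):
  P1: blocked at chain node L ∈ conditioning set.
  P2: blocked at fork node L ∈ conditioning set.
{L, Z} satisfies the backdoor criterion.

Yes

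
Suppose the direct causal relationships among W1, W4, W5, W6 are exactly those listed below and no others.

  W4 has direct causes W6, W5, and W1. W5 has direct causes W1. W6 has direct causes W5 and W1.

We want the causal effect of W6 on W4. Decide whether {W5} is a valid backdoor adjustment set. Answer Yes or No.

Backdoor paths from W6 to W4 (paths whose first edge points into W6):
  P1: W6 <- W1 -> W5 -> W4
  P2: W6 <- W1 -> W4
  P3: W6 <- W5 <- W1 -> W4
  P4: W6 <- W5 -> W4
Condition 1 (no descendant of W6 in the set): holds — descendants of W6 are {W4}; none are in {W5}.
Condition 2 (every backdoor path blocked by {W5}):
  P1: blocked at chain node W5 ∈ conditioning set.
  P2: open — no interior node is in the conditioning set.
  P3: blocked at chain node W5 ∈ conditioning set.
  P4: blocked at fork node W5 ∈ conditioning set.
{W5} does not satisfy the backdoor criterion.

No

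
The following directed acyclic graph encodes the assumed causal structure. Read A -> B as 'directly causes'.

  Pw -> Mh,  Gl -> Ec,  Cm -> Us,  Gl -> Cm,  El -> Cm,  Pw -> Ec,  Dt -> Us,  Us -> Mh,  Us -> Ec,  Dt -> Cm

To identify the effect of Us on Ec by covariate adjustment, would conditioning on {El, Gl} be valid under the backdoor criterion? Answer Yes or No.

Yes

Backdoor paths from Us to Ec (paths whose first edge points into Us):
  P1: Us <- Dt -> Cm <- Gl -> Ec
  P2: Us <- Cm <- Gl -> Ec
Condition 1 (no descendant of Us in the set): holds — descendants of Us are {Ec, Mh}; none are in {El, Gl}.
Condition 2 (every backdoor path blocked by {El, Gl}):
  P1: blocked at collider Cm (neither it nor any descendant is in the conditioning set).
  P2: blocked at fork node Gl ∈ conditioning set.
{El, Gl} satisfies the backdoor criterion.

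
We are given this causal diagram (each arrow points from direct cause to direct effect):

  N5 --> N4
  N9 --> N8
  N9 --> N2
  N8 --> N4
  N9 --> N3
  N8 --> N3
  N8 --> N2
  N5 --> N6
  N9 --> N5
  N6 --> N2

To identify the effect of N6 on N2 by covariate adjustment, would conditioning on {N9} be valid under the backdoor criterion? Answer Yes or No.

Backdoor paths from N6 to N2 (paths whose first edge points into N6):
  P1: N6 <- N5 <- N9 -> N8 -> N2
  P2: N6 <- N5 <- N9 -> N3 <- N8 -> N2
  P3: N6 <- N5 <- N9 -> N2
  P4: N6 <- N5 -> N4 <- N8 <- N9 -> N2
  P5: N6 <- N5 -> N4 <- N8 -> N3 <- N9 -> N2
  P6: N6 <- N5 -> N4 <- N8 -> N2
Condition 1 (no descendant of N6 in the set): holds — descendants of N6 are {N2}; none are in {N9}.
Condition 2 (every backdoor path blocked by {N9}):
  P1: blocked at fork node N9 ∈ conditioning set.
  P2: blocked at fork node N9 ∈ conditioning set.
  P3: blocked at fork node N9 ∈ conditioning set.
  P4: blocked at collider N4 (neither it nor any descendant is in the conditioning set).
  P5: blocked at collider N4 (neither it nor any descendant is in the conditioning set).
  P6: blocked at collider N4 (neither it nor any descendant is in the conditioning set).
{N9} satisfies the backdoor criterion.

Yes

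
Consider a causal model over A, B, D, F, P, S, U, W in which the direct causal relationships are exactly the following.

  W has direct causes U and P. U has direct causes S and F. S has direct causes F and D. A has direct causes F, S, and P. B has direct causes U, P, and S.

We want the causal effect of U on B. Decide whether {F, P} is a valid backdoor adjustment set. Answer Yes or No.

No

Backdoor paths from U to B (paths whose first edge points into U):
  P1: U <- F -> S -> B
  P2: U <- F -> S -> A <- P -> B
  P3: U <- F -> A <- P -> B
  P4: U <- F -> A <- S -> B
  P5: U <- S <- F -> A <- P -> B
  P6: U <- S -> B
  P7: U <- S -> A <- P -> B
Condition 1 (no descendant of U in the set): holds — descendants of U are {B, W}; none are in {F, P}.
Condition 2 (every backdoor path blocked by {F, P}):
  P1: blocked at fork node F ∈ conditioning set.
  P2: blocked at fork node F ∈ conditioning set.
  P3: blocked at fork node F ∈ conditioning set.
  P4: blocked at fork node F ∈ conditioning set.
  P5: blocked at fork node F ∈ conditioning set.
  P6: open — no interior node is in the conditioning set.
  P7: blocked at collider A (neither it nor any descendant is in the conditioning set).
{F, P} does not satisfy the backdoor criterion.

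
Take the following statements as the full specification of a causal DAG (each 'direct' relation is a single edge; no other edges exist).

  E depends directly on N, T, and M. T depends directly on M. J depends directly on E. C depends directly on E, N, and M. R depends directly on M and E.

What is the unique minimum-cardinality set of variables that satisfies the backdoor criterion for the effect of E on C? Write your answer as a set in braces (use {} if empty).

Variables eligible for adjustment (non-descendants of E, excluding E and C): {M, N, T}.
Backdoor paths from E to C:
  P1: E <- M -> C
  P2: E <- N -> C
  P3: E <- T <- M -> C
The empty set is not sufficient: P1 (E <- M -> C) has no collider blocking it and no conditioned non-collider, so it is open.
Try {M, N}:
  P1: blocked at fork node M ∈ conditioning set.
  P2: blocked at fork node N ∈ conditioning set.
  P3: blocked at fork node M ∈ conditioning set.
{M, N} contains no descendant of E and blocks every backdoor path.
Every element of {M, N} is needed (dropping M leaves P1 open; dropping N leaves P2 open), so no proper subset is valid.
Among all size-2 subsets of the eligible variables, only {M, N} blocks every backdoor path, so it is the unique smallest valid adjustment set.

{M, N}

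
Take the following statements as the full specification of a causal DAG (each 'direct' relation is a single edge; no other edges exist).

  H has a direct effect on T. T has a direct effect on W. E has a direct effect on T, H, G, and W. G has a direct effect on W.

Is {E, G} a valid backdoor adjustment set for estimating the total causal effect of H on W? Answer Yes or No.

Backdoor paths from H to W (paths whose first edge points into H):
  P1: H <- E -> G -> W
  P2: H <- E -> T -> W
  P3: H <- E -> W
Condition 1 (no descendant of H in the set): holds — descendants of H are {T, W}; none are in {E, G}.
Condition 2 (every backdoor path blocked by {E, G}):
  P1: blocked at fork node E ∈ conditioning set.
  P2: blocked at fork node E ∈ conditioning set.
  P3: blocked at fork node E ∈ conditioning set.
{E, G} satisfies the backdoor criterion.

Yes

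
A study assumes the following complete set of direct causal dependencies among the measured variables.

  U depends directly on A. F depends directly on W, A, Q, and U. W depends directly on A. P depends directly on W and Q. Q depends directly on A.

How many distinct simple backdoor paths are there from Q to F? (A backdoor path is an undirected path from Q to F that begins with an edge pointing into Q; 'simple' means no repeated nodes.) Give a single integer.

A backdoor path from Q to F is any simple undirected path whose first edge points into Q (i.e. leaves Q via a parent).
Parents of Q: {A}.
Enumerating:
  P1: Q <- A -> W -> F
  P2: Q <- A -> U -> F
  P3: Q <- A -> F
That exhausts the simple backdoor paths. Count: 3.

3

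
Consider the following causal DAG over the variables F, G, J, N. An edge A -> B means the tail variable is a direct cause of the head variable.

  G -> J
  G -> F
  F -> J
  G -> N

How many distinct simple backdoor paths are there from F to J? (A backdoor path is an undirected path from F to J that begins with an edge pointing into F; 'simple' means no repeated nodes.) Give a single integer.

1

A backdoor path from F to J is any simple undirected path whose first edge points into F (i.e. leaves F via a parent).
Parents of F: {G}.
Enumerating:
  P1: F <- G -> J
That exhausts the simple backdoor paths. Count: 1.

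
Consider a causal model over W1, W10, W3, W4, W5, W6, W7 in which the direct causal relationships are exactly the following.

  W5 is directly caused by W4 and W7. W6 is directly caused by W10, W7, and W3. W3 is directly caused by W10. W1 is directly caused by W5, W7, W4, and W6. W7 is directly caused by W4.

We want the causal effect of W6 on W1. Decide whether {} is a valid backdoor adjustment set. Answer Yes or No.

No

Backdoor paths from W6 to W1 (paths whose first edge points into W6):
  P1: W6 <- W7 <- W4 -> W5 -> W1
  P2: W6 <- W7 <- W4 -> W1
  P3: W6 <- W7 -> W5 <- W4 -> W1
  P4: W6 <- W7 -> W5 -> W1
  P5: W6 <- W7 -> W1
Condition 1 (no descendant of W6 in the set): holds — descendants of W6 are {W1}; none are in {}.
Condition 2 (every backdoor path blocked by {}):
  P1: open — no interior node is in the conditioning set.
  P2: open — no interior node is in the conditioning set.
  P3: blocked at collider W5 (neither it nor any descendant is in the conditioning set).
  P4: open — no interior node is in the conditioning set.
  P5: open — no interior node is in the conditioning set.
{} does not satisfy the backdoor criterion.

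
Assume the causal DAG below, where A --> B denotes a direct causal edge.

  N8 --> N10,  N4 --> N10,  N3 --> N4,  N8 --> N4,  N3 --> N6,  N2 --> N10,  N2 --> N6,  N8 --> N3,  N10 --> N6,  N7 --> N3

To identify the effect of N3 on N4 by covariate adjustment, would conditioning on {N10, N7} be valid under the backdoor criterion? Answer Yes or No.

No

Backdoor paths from N3 to N4 (paths whose first edge points into N3):
  P1: N3 <- N8 -> N4
  P2: N3 <- N8 -> N10 <- N4
Condition 1 (no descendant of N3 in the set): FAILS — N10 is a descendant of N3.
Condition 2 (every backdoor path blocked by {N10, N7}):
  P1: open — no interior node is in the conditioning set.
  P2: open — collider(s) N10 are conditioned on (or have a conditioned descendant) and no non-collider on the path is in the set.
{N10, N7} does not satisfy the backdoor criterion.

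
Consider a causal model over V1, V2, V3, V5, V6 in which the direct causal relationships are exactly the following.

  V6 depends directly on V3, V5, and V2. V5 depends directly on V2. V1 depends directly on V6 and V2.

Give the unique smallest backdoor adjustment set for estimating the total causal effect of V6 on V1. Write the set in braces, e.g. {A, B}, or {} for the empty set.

{V2}

Variables eligible for adjustment (non-descendants of V6, excluding V6 and V1): {V2, V3, V5}.
Backdoor paths from V6 to V1:
  P1: V6 <- V2 -> V1
  P2: V6 <- V5 <- V2 -> V1
The empty set is not sufficient: P1 (V6 <- V2 -> V1) has no collider blocking it and no conditioned non-collider, so it is open.
Try {V2}:
  P1: blocked at fork node V2 ∈ conditioning set.
  P2: blocked at fork node V2 ∈ conditioning set.
{V2} contains no descendant of V6 and blocks every backdoor path.
No other singleton works — e.g. {V3} leaves P1 open — so {V2} is the unique smallest valid adjustment set.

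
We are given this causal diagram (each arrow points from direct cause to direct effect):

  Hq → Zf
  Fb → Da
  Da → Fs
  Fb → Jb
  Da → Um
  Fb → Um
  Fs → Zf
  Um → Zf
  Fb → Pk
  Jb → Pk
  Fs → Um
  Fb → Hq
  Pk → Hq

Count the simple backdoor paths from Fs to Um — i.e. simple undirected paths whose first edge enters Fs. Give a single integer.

A backdoor path from Fs to Um is any simple undirected path whose first edge points into Fs (i.e. leaves Fs via a parent).
Parents of Fs: {Da}.
Enumerating:
  P1: Fs <- Da <- Fb -> Jb -> Pk -> Hq -> Zf <- Um
  P2: Fs <- Da <- Fb -> Um
  P3: Fs <- Da <- Fb -> Pk -> Hq -> Zf <- Um
  P4: Fs <- Da <- Fb -> Hq -> Zf <- Um
  P5: Fs <- Da -> Um
That exhausts the simple backdoor paths. Count: 5.

5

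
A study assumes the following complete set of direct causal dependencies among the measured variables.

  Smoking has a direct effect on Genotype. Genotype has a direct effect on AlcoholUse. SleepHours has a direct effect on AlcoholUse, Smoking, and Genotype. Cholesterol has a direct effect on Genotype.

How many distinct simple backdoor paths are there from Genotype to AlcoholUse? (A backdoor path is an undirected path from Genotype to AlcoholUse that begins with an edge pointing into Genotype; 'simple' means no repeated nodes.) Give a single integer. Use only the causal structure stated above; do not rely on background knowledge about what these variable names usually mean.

A backdoor path from Genotype to AlcoholUse is any simple undirected path whose first edge points into Genotype (i.e. leaves Genotype via a parent).
Parents of Genotype: {Cholesterol, SleepHours, Smoking}.
Enumerating:
  P1: Genotype <- SleepHours -> AlcoholUse
  P2: Genotype <- Smoking <- SleepHours -> AlcoholUse
That exhausts the simple backdoor paths. Count: 2.

2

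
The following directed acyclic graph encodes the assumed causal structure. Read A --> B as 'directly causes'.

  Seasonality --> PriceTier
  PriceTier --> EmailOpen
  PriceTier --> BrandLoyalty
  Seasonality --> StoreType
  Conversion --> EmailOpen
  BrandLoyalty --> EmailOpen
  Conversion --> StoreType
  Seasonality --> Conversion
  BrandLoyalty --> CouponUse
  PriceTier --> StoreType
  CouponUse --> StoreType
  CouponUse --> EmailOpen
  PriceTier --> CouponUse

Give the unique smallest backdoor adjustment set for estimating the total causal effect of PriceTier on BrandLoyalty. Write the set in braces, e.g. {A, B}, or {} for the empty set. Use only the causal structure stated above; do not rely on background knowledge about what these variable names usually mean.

{}

Variables eligible for adjustment (non-descendants of PriceTier, excluding PriceTier and BrandLoyalty): {Conversion, Seasonality}.
Backdoor paths from PriceTier to BrandLoyalty:
  P1: PriceTier <- Seasonality -> Conversion -> StoreType <- CouponUse <- BrandLoyalty
  P2: PriceTier <- Seasonality -> Conversion -> StoreType <- CouponUse -> EmailOpen <- BrandLoyalty
  P3: PriceTier <- Seasonality -> Conversion -> EmailOpen <- BrandLoyalty
  P4: PriceTier <- Seasonality -> Conversion -> EmailOpen <- CouponUse <- BrandLoyalty
  P5: PriceTier <- Seasonality -> StoreType <- Conversion -> EmailOpen <- BrandLoyalty
  P6: PriceTier <- Seasonality -> StoreType <- Conversion -> EmailOpen <- CouponUse <- BrandLoyalty
  P7: PriceTier <- Seasonality -> StoreType <- CouponUse <- BrandLoyalty
  P8: PriceTier <- Seasonality -> StoreType <- CouponUse -> EmailOpen <- BrandLoyalty
Each backdoor path contains an unconditioned collider, so every path is already blocked with the empty conditioning set:
  P1: blocked at collider StoreType (neither it nor any descendant is in the conditioning set).
  P2: blocked at collider StoreType (neither it nor any descendant is in the conditioning set).
  P3: blocked at collider EmailOpen (neither it nor any descendant is in the conditioning set).
  P4: blocked at collider EmailOpen (neither it nor any descendant is in the conditioning set).
  P5: blocked at collider StoreType (neither it nor any descendant is in the conditioning set).
  P6: blocked at collider StoreType (neither it nor any descendant is in the conditioning set).
  P7: blocked at collider StoreType (neither it nor any descendant is in the conditioning set).
  P8: blocked at collider StoreType (neither it nor any descendant is in the conditioning set).
The empty set is therefore the unique smallest valid set.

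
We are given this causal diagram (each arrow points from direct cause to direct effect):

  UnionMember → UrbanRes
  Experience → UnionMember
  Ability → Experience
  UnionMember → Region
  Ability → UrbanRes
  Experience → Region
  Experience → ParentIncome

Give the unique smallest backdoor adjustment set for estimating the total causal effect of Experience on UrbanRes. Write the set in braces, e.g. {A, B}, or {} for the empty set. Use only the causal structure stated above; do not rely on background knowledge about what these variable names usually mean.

{Ability}

Variables eligible for adjustment (non-descendants of Experience, excluding Experience and UrbanRes): {Ability}.
Backdoor paths from Experience to UrbanRes:
  P1: Experience <- Ability -> UrbanRes
The empty set is not sufficient: P1 (Experience <- Ability -> UrbanRes) has no collider blocking it and no conditioned non-collider, so it is open.
Try {Ability}:
  P1: blocked at fork node Ability ∈ conditioning set.
{Ability} contains no descendant of Experience and blocks every backdoor path.
{Ability} is the unique smallest valid adjustment set.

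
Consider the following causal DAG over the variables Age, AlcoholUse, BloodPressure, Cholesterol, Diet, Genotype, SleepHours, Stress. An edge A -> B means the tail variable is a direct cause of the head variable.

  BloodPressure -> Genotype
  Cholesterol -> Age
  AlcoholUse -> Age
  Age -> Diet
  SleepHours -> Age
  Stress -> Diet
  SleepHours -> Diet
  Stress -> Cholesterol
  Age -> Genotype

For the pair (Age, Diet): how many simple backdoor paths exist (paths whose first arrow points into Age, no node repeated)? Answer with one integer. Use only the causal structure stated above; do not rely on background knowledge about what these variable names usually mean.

2

A backdoor path from Age to Diet is any simple undirected path whose first edge points into Age (i.e. leaves Age via a parent).
Parents of Age: {AlcoholUse, Cholesterol, SleepHours}.
Enumerating:
  P1: Age <- Cholesterol <- Stress -> Diet
  P2: Age <- SleepHours -> Diet
That exhausts the simple backdoor paths. Count: 2.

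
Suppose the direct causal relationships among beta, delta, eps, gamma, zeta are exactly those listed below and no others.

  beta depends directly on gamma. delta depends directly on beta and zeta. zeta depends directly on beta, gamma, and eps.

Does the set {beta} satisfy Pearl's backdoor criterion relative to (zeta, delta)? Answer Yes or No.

Backdoor paths from zeta to delta (paths whose first edge points into zeta):
  P1: zeta <- gamma -> beta -> delta
  P2: zeta <- beta -> delta
Condition 1 (no descendant of zeta in the set): holds — descendants of zeta are {delta}; none are in {beta}.
Condition 2 (every backdoor path blocked by {beta}):
  P1: blocked at chain node beta ∈ conditioning set.
  P2: blocked at fork node beta ∈ conditioning set.
{beta} satisfies the backdoor criterion.

Yes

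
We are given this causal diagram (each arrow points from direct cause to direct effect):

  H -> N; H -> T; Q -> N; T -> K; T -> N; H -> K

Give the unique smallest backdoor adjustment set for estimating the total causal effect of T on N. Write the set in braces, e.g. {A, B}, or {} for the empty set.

Variables eligible for adjustment (non-descendants of T, excluding T and N): {H, Q}.
Backdoor paths from T to N:
  P1: T <- H -> N
The empty set is not sufficient: P1 (T <- H -> N) has no collider blocking it and no conditioned non-collider, so it is open.
Try {H}:
  P1: blocked at fork node H ∈ conditioning set.
{H} contains no descendant of T and blocks every backdoor path.
No other singleton works — e.g. {Q} leaves P1 open — so {H} is the unique smallest valid adjustment set.

{H}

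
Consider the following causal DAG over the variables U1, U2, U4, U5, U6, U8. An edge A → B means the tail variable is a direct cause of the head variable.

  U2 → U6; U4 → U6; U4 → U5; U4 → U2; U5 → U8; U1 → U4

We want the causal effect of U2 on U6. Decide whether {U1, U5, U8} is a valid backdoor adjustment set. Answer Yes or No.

Backdoor paths from U2 to U6 (paths whose first edge points into U2):
  P1: U2 <- U4 -> U6
Condition 1 (no descendant of U2 in the set): holds — descendants of U2 are {U6}; none are in {U1, U5, U8}.
Condition 2 (every backdoor path blocked by {U1, U5, U8}):
  P1: open — no interior node is in the conditioning set.
{U1, U5, U8} does not satisfy the backdoor criterion.

No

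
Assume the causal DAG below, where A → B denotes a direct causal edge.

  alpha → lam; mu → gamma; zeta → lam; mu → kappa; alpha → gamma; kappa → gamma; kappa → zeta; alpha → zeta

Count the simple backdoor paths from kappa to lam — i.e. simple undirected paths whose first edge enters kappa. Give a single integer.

A backdoor path from kappa to lam is any simple undirected path whose first edge points into kappa (i.e. leaves kappa via a parent).
Parents of kappa: {mu}.
Enumerating:
  P1: kappa <- mu -> gamma <- alpha -> zeta -> lam
  P2: kappa <- mu -> gamma <- alpha -> lam
That exhausts the simple backdoor paths. Count: 2.

2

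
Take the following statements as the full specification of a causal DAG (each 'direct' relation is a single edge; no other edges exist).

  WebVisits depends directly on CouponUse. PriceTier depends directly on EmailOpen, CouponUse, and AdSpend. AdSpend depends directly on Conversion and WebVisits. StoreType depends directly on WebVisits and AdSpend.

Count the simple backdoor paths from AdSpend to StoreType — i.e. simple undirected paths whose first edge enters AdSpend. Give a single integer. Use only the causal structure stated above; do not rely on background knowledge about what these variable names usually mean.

1

A backdoor path from AdSpend to StoreType is any simple undirected path whose first edge points into AdSpend (i.e. leaves AdSpend via a parent).
Parents of AdSpend: {Conversion, WebVisits}.
Enumerating:
  P1: AdSpend <- WebVisits -> StoreType
That exhausts the simple backdoor paths. Count: 1.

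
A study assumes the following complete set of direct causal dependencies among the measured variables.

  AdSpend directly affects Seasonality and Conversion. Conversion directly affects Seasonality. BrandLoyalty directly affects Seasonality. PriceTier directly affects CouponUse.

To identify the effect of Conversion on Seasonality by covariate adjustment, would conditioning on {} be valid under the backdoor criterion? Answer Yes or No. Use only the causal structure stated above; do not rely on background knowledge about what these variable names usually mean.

No

Backdoor paths from Conversion to Seasonality (paths whose first edge points into Conversion):
  P1: Conversion <- AdSpend -> Seasonality
Condition 1 (no descendant of Conversion in the set): holds — descendants of Conversion are {Seasonality}; none are in {}.
Condition 2 (every backdoor path blocked by {}):
  P1: open — no interior node is in the conditioning set.
{} does not satisfy the backdoor criterion.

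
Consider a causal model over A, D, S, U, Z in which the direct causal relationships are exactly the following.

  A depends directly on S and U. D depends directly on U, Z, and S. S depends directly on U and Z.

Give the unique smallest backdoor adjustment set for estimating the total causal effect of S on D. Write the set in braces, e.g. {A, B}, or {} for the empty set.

Variables eligible for adjustment (non-descendants of S, excluding S and D): {U, Z}.
Backdoor paths from S to D:
  P1: S <- Z -> D
  P2: S <- U -> D
The empty set is not sufficient: P1 (S <- Z -> D) has no collider blocking it and no conditioned non-collider, so it is open.
Try {U, Z}:
  P1: blocked at fork node Z ∈ conditioning set.
  P2: blocked at fork node U ∈ conditioning set.
{U, Z} contains no descendant of S and blocks every backdoor path.
Every element of {U, Z} is needed (dropping U leaves P2 open; dropping Z leaves P1 open), so no proper subset is valid.
Among all size-2 subsets of the eligible variables, only {U, Z} blocks every backdoor path, so it is the unique smallest valid adjustment set.

{U, Z}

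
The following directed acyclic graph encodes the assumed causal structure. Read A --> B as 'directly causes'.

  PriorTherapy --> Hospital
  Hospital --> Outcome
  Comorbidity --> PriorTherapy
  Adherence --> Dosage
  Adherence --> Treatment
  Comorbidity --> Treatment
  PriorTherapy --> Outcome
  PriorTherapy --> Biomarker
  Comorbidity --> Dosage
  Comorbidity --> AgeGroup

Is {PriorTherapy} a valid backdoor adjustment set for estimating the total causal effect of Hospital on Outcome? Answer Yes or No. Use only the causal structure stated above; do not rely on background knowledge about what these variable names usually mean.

Yes

Backdoor paths from Hospital to Outcome (paths whose first edge points into Hospital):
  P1: Hospital <- PriorTherapy -> Outcome
Condition 1 (no descendant of Hospital in the set): holds — descendants of Hospital are {Outcome}; none are in {PriorTherapy}.
Condition 2 (every backdoor path blocked by {PriorTherapy}):
  P1: blocked at fork node PriorTherapy ∈ conditioning set.
{PriorTherapy} satisfies the backdoor criterion.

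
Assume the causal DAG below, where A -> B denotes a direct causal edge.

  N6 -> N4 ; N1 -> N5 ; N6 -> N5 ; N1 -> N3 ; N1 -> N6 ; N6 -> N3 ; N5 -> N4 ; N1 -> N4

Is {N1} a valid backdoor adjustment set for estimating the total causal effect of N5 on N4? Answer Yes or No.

Backdoor paths from N5 to N4 (paths whose first edge points into N5):
  P1: N5 <- N1 -> N6 -> N4
  P2: N5 <- N1 -> N4
  P3: N5 <- N1 -> N3 <- N6 -> N4
  P4: N5 <- N6 <- N1 -> N4
  P5: N5 <- N6 -> N4
  P6: N5 <- N6 -> N3 <- N1 -> N4
Condition 1 (no descendant of N5 in the set): holds — descendants of N5 are {N4}; none are in {N1}.
Condition 2 (every backdoor path blocked by {N1}):
  P1: blocked at fork node N1 ∈ conditioning set.
  P2: blocked at fork node N1 ∈ conditioning set.
  P3: blocked at fork node N1 ∈ conditioning set.
  P4: blocked at fork node N1 ∈ conditioning set.
  P5: open — no interior node is in the conditioning set.
  P6: blocked at collider N3 (neither it nor any descendant is in the conditioning set).
{N1} does not satisfy the backdoor criterion.

No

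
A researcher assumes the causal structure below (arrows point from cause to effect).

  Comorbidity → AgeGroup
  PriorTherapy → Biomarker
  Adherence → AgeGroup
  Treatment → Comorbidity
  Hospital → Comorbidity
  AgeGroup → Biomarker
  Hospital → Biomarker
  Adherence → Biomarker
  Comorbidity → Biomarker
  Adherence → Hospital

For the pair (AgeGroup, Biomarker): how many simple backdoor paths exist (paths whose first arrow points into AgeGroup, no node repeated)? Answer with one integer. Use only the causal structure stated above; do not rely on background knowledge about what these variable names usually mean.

6

A backdoor path from AgeGroup to Biomarker is any simple undirected path whose first edge points into AgeGroup (i.e. leaves AgeGroup via a parent).
Parents of AgeGroup: {Adherence, Comorbidity}.
Enumerating:
  P1: AgeGroup <- Adherence -> Hospital -> Comorbidity -> Biomarker
  P2: AgeGroup <- Adherence -> Hospital -> Biomarker
  P3: AgeGroup <- Adherence -> Biomarker
  P4: AgeGroup <- Comorbidity <- Hospital <- Adherence -> Biomarker
  P5: AgeGroup <- Comorbidity <- Hospital -> Biomarker
  P6: AgeGroup <- Comorbidity -> Biomarker
That exhausts the simple backdoor paths. Count: 6.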